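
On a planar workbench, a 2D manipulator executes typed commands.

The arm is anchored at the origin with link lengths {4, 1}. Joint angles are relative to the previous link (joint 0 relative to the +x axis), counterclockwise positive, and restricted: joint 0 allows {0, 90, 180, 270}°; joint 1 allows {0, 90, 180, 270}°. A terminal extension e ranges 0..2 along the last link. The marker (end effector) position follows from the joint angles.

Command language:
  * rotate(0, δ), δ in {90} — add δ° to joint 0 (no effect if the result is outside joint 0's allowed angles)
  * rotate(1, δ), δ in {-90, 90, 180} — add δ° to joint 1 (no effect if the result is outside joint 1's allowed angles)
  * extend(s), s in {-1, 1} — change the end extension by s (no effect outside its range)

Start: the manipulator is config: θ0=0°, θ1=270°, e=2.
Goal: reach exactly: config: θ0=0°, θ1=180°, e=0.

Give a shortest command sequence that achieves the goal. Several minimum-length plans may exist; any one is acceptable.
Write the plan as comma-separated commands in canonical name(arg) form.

t0: config: θ0=0°, θ1=270°, e=2
step 1 (extend(-1)): config: θ0=0°, θ1=270°, e=1
step 2 (extend(-1)): config: θ0=0°, θ1=270°, e=0
step 3 (rotate(1, -90)): config: θ0=0°, θ1=180°, e=0
shorter routes all fall short; 3 is best.

extend(-1), extend(-1), rotate(1, -90)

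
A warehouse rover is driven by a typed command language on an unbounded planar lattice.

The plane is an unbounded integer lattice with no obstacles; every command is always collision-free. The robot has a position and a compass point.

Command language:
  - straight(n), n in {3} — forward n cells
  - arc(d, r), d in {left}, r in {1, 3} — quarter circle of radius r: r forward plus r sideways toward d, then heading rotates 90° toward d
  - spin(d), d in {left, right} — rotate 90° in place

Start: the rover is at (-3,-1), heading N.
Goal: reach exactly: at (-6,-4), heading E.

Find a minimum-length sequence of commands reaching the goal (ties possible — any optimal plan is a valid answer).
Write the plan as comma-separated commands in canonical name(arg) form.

start: at (-3,-1), heading N
step 1 (arc(left, 3)): at (-6,2), heading W
step 2 (arc(left, 3)): at (-9,-1), heading S
step 3 (arc(left, 3)): at (-6,-4), heading E
minimal: 3 command(s), checked below 3.

arc(left, 3), arc(left, 3), arc(left, 3)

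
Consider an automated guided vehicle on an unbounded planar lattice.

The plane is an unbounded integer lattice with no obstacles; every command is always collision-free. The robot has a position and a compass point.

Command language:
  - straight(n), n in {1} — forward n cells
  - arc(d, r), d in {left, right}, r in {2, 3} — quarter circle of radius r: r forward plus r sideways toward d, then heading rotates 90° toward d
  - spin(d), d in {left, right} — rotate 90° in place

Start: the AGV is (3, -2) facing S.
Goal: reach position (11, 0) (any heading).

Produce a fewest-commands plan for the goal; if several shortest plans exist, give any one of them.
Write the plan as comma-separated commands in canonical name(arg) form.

start: (3, -2) facing S
[1] after arc(left, 3): (6, -5) facing E
[2] after arc(left, 2): (8, -3) facing N
[3] after arc(right, 3): (11, 0) facing E
shorter routes all fall short; 3 is best.

arc(left, 3), arc(left, 2), arc(right, 3)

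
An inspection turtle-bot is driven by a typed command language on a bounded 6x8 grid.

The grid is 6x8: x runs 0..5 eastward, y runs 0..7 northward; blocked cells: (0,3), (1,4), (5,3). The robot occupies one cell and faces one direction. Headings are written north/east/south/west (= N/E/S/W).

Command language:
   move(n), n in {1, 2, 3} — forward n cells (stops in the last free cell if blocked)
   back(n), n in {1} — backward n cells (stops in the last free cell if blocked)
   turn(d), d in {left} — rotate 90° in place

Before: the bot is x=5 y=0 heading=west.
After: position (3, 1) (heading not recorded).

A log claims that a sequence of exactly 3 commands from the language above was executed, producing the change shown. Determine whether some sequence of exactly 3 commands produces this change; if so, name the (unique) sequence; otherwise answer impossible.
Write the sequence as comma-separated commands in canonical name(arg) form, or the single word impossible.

move(2), turn(left), back(1)

key: running back(1) before move(2) would end elsewhere — order is forced
start: x=5 y=0 heading=west
t=1 move(2) ⇒ x=3 y=0 heading=west
t=2 turn(left) ⇒ x=3 y=0 heading=south
t=3 back(1) ⇒ x=3 y=1 heading=south
all 125 alternatives checked — unique.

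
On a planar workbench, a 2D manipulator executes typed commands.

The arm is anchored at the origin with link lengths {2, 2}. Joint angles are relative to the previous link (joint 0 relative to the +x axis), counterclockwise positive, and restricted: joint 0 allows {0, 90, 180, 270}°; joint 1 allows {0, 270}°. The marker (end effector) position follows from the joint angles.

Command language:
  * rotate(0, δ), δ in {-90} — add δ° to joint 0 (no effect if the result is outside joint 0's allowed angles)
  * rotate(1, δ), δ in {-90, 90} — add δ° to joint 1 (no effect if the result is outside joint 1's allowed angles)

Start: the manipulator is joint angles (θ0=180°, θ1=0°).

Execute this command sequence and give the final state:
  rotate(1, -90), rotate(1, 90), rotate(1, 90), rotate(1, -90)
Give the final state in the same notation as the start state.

start: joint angles (θ0=180°, θ1=0°)
step 1 (rotate(1, -90)): joint angles (θ0=180°, θ1=270°)
step 2 (rotate(1, 90)): joint angles (θ0=180°, θ1=0°)
step 3 (rotate(1, 90)): joint angles (θ0=180°, θ1=0°)
step 4 (rotate(1, -90)): joint angles (θ0=180°, θ1=270°)

joint angles (θ0=180°, θ1=270°)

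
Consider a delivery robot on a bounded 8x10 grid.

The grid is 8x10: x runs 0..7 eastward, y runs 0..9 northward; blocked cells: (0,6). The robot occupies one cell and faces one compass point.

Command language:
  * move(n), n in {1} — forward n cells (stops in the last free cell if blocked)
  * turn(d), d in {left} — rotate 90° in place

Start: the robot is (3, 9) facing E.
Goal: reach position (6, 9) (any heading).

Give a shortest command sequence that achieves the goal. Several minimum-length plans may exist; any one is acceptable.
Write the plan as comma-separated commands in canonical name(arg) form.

initial: (3, 9) facing E
[1] after move(1): (4, 9) facing E
[2] after move(1): (5, 9) facing E
[3] after move(1): (6, 9) facing E
nothing shorter than 3 reaches the goal.

move(1), move(1), move(1)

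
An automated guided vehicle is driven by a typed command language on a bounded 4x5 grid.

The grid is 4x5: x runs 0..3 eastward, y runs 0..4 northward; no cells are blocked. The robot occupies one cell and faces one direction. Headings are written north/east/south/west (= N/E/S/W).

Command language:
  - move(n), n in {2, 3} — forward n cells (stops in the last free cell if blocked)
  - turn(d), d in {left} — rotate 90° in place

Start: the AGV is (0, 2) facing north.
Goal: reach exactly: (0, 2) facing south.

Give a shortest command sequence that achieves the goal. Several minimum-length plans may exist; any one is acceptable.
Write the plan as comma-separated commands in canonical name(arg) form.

t0: (0, 2) facing north
step 1 (turn(left)): (0, 2) facing west
step 2 (turn(left)): (0, 2) facing south
nothing shorter than 2 reaches the goal.

turn(left), turn(left)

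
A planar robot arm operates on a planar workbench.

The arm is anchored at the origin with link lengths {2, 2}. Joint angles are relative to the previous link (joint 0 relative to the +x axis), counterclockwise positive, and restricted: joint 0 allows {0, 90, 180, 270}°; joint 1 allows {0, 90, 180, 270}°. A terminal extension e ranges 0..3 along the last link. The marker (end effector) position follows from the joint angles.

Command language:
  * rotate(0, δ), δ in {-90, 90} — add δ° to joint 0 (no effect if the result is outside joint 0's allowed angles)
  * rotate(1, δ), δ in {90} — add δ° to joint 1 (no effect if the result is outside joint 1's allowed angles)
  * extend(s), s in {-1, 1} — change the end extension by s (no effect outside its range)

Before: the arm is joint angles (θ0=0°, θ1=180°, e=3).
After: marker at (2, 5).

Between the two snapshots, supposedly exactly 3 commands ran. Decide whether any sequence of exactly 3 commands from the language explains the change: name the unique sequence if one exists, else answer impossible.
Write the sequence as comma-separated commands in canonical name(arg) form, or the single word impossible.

rotate(1, 90), rotate(1, 90), rotate(1, 90)

t0: joint angles (θ0=0°, θ1=180°, e=3)
step 1 (rotate(1, 90)): joint angles (θ0=0°, θ1=270°, e=3)
step 2 (rotate(1, 90)): joint angles (θ0=0°, θ1=0°, e=3)
step 3 (rotate(1, 90)): joint angles (θ0=0°, θ1=90°, e=3)
no other 3-command option fits: unique.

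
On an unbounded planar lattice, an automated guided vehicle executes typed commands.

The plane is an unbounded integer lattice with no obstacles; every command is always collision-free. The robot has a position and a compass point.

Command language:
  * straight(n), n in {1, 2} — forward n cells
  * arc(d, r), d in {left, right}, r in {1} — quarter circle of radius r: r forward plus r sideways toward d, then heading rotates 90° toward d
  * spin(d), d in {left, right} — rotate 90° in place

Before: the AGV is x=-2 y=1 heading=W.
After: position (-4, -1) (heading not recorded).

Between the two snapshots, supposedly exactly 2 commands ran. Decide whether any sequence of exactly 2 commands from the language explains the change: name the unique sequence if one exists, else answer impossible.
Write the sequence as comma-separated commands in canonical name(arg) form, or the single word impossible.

key: running arc(right, 1) before arc(left, 1) would end elsewhere — order is forced
t0: x=-2 y=1 heading=W
[1] after arc(left, 1): x=-3 y=0 heading=S
[2] after arc(right, 1): x=-4 y=-1 heading=W
no rival 2-sequence matches.

arc(left, 1), arc(right, 1)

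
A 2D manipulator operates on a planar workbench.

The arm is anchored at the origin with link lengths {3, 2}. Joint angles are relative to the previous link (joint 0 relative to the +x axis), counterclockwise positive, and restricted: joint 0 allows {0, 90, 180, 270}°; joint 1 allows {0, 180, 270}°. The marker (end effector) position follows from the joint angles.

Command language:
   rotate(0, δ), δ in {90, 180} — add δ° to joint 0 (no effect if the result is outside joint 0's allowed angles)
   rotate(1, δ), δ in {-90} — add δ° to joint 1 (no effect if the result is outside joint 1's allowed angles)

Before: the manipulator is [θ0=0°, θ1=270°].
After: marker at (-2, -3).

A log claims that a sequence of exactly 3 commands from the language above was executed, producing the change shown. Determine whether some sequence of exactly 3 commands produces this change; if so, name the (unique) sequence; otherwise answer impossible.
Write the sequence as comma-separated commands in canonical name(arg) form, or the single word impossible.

initial: [θ0=0°, θ1=270°]
step 1 (rotate(0, 90)): [θ0=90°, θ1=270°]
step 2 (rotate(0, 90)): [θ0=180°, θ1=270°]
step 3 (rotate(0, 90)): [θ0=270°, θ1=270°]
uniquely the one of 27 3-step routes that fits.

rotate(0, 90), rotate(0, 90), rotate(0, 90)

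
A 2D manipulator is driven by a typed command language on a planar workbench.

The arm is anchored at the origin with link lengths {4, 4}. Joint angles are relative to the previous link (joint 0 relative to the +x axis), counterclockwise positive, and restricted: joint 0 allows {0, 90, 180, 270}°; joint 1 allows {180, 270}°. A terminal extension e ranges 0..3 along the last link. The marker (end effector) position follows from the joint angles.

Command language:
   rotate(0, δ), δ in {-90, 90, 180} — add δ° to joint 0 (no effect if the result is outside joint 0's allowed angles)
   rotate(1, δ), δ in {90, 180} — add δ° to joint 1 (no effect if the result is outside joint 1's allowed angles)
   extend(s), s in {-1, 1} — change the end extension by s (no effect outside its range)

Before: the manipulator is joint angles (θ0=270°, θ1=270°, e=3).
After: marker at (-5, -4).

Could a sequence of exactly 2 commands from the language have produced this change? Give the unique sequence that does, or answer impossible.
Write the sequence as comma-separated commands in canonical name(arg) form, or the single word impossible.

t0: joint angles (θ0=270°, θ1=270°, e=3)
[1] after extend(-1): joint angles (θ0=270°, θ1=270°, e=2)
[2] after extend(-1): joint angles (θ0=270°, θ1=270°, e=1)
all 49 alternatives checked — unique.

extend(-1), extend(-1)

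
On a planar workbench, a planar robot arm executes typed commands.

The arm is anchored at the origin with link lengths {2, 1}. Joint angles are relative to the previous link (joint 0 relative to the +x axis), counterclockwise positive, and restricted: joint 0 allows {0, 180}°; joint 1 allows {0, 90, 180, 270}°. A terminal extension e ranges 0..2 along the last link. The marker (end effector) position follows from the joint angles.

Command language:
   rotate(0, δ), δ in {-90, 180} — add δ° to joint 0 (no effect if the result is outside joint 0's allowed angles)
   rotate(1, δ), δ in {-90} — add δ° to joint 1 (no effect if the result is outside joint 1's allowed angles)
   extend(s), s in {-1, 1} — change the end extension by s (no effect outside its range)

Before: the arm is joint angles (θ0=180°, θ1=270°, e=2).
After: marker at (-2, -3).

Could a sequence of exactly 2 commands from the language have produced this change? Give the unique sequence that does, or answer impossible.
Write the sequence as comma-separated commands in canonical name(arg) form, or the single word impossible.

begin: joint angles (θ0=180°, θ1=270°, e=2)
1. rotate(1, -90) → joint angles (θ0=180°, θ1=180°, e=2)
2. rotate(1, -90) → joint angles (θ0=180°, θ1=90°, e=2)
all 25 alternatives checked — unique.

rotate(1, -90), rotate(1, -90)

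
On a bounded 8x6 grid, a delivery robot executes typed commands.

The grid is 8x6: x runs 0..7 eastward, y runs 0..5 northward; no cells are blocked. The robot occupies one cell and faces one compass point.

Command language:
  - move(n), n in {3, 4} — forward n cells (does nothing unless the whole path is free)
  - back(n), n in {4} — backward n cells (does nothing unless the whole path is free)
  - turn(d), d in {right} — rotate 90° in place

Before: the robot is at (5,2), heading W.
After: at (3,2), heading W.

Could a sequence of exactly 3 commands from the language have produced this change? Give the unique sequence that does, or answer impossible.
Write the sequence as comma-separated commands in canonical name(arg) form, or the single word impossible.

move(3), back(4), move(3)

key: still facing W at the end — nothing in the sequence rotates
initial: at (5,2), heading W
[1] after move(3): at (2,2), heading W
[2] after back(4): at (6,2), heading W
[3] after move(3): at (3,2), heading W
no rival 3-sequence matches.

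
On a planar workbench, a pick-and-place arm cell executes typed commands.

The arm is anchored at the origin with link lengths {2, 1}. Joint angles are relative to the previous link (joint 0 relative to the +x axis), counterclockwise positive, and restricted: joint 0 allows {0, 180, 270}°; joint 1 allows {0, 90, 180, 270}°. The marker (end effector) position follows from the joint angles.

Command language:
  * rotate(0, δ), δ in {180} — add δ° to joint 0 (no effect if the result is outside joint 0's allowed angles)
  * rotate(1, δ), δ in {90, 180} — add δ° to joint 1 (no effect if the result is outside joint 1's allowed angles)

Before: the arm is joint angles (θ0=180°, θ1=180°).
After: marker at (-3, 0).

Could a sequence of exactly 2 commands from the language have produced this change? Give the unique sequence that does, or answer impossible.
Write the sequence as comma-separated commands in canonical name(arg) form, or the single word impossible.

initial: joint angles (θ0=180°, θ1=180°)
t=1 rotate(1, 90) ⇒ joint angles (θ0=180°, θ1=270°)
t=2 rotate(1, 90) ⇒ joint angles (θ0=180°, θ1=0°)
all 9 alternatives checked — unique.

rotate(1, 90), rotate(1, 90)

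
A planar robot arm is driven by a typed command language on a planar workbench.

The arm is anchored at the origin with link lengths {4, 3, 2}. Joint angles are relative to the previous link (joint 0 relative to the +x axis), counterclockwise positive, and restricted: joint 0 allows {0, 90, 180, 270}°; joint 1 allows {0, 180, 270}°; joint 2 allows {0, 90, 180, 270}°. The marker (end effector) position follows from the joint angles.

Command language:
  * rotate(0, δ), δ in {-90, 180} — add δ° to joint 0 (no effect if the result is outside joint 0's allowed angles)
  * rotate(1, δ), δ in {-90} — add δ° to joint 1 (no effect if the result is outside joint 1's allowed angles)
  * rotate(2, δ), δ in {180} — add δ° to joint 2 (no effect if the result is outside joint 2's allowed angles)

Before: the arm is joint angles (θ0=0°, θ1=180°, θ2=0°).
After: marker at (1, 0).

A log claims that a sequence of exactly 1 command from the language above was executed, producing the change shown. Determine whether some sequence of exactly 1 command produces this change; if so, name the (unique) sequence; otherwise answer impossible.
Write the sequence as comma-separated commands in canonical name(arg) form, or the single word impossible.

rotate(0, 180)

t0: joint angles (θ0=0°, θ1=180°, θ2=0°)
t=1 rotate(0, 180) ⇒ joint angles (θ0=180°, θ1=180°, θ2=0°)
uniquely the one of 4 1-step routes that fits.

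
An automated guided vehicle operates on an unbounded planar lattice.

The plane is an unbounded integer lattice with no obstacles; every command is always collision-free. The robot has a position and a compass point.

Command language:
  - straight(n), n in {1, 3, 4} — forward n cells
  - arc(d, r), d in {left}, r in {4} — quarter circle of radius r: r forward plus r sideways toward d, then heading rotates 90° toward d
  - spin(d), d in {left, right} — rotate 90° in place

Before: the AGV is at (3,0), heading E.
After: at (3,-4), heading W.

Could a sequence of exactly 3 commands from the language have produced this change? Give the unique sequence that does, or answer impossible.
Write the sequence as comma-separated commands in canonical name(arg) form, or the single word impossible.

key: position moved to (3,-4) AND the heading swung to W — translation plus rotation needed
initial: at (3,0), heading E
1. spin(right) → at (3,0), heading S
2. straight(4) → at (3,-4), heading S
3. spin(right) → at (3,-4), heading W
no other 3-command option fits: unique.

spin(right), straight(4), spin(right)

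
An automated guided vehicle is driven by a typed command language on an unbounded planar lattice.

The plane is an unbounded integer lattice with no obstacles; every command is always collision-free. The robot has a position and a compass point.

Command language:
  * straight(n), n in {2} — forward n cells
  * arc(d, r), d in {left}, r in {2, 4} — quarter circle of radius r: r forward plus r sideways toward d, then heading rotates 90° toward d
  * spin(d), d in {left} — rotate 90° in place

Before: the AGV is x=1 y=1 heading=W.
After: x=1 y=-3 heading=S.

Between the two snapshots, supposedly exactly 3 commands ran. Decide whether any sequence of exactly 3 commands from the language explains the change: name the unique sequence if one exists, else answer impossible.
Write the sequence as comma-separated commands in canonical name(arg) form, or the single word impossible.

spin(left), straight(2), straight(2)

key: running straight(2) before spin(left) would end elsewhere — order is forced
start: x=1 y=1 heading=W
step 1 (spin(left)): x=1 y=1 heading=S
step 2 (straight(2)): x=1 y=-1 heading=S
step 3 (straight(2)): x=1 y=-3 heading=S
all 64 alternatives checked — unique.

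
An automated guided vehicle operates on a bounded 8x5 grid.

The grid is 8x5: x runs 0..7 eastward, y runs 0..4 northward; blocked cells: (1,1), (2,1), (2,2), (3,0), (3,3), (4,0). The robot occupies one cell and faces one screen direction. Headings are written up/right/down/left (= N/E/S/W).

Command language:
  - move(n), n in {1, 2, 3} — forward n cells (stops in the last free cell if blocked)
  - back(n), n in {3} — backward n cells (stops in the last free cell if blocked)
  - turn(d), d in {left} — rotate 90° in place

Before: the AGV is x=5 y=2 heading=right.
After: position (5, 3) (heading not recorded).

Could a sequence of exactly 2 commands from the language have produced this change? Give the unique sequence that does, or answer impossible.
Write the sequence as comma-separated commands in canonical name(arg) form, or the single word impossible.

key: order matters: swapping turn(left) and move(1) lands elsewhere
begin: x=5 y=2 heading=right
step 1 (turn(left)): x=5 y=2 heading=up
step 2 (move(1)): x=5 y=3 heading=up
no rival 2-sequence matches.

turn(left), move(1)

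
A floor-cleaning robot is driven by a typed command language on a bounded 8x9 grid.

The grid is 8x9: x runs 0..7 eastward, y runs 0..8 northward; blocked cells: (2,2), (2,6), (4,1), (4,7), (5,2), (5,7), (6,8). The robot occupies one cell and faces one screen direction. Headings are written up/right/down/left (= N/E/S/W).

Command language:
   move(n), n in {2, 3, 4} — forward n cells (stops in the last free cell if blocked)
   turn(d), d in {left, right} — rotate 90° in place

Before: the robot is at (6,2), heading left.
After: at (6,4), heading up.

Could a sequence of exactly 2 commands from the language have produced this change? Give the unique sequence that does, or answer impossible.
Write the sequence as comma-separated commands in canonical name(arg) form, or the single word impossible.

turn(right), move(2)

key: order matters: swapping turn(right) and move(2) lands elsewhere
start: at (6,2), heading left
1. turn(right) → at (6,2), heading up
2. move(2) → at (6,4), heading up
uniquely the one of 25 2-step routes that fits.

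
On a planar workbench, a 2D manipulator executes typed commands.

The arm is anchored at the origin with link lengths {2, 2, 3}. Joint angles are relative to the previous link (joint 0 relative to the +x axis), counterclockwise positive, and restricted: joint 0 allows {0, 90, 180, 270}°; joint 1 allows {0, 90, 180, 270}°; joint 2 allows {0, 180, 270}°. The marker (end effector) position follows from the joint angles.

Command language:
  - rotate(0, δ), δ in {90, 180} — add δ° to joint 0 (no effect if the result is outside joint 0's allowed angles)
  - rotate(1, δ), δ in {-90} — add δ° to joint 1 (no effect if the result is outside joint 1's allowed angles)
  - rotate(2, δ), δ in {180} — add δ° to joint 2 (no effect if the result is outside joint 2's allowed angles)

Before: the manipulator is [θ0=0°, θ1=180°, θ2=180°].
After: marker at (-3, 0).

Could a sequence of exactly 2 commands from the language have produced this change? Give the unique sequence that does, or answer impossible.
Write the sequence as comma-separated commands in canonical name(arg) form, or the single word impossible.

begin: [θ0=0°, θ1=180°, θ2=180°]
t=1 rotate(0, 90) ⇒ [θ0=90°, θ1=180°, θ2=180°]
t=2 rotate(0, 90) ⇒ [θ0=180°, θ1=180°, θ2=180°]
uniquely the one of 16 2-step routes that fits.

rotate(0, 90), rotate(0, 90)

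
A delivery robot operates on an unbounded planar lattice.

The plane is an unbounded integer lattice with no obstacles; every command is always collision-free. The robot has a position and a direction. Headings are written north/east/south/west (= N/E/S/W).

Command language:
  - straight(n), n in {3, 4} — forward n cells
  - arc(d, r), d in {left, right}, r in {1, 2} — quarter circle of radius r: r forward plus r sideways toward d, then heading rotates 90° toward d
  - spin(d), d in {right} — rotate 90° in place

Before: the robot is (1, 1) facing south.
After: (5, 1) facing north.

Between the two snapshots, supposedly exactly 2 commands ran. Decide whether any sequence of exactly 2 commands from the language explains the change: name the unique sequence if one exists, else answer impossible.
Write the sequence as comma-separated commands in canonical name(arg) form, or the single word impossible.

key: position moved to (5,1) AND the heading swung to N — translation plus rotation needed
t0: (1, 1) facing south
1. arc(left, 2) → (3, -1) facing east
2. arc(left, 2) → (5, 1) facing north
all 49 alternatives checked — unique.

arc(left, 2), arc(left, 2)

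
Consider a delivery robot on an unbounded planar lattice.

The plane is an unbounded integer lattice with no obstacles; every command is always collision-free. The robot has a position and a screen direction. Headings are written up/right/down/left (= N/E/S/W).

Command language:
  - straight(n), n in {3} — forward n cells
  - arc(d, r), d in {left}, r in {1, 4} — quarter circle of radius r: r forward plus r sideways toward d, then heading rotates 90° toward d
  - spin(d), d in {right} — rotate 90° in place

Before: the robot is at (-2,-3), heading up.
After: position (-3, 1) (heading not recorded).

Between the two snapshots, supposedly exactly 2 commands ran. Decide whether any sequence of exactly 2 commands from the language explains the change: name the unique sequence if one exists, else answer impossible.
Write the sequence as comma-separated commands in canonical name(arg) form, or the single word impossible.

straight(3), arc(left, 1)

key: order matters: swapping straight(3) and arc(left, 1) lands elsewhere
from: at (-2,-3), heading up
1. straight(3) → at (-2,0), heading up
2. arc(left, 1) → at (-3,1), heading left
uniquely the one of 16 2-step routes that fits.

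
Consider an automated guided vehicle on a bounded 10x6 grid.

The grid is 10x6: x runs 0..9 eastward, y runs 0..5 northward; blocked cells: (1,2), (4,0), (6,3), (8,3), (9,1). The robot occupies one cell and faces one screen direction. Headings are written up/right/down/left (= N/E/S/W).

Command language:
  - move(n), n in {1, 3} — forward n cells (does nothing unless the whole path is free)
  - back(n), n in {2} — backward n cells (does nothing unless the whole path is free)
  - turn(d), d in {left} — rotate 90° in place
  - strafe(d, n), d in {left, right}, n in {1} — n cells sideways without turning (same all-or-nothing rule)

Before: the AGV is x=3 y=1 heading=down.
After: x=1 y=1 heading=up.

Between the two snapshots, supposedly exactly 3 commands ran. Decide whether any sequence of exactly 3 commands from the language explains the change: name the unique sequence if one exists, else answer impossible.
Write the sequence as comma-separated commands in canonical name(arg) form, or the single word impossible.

turn(left), back(2), turn(left)

key: cell and facing (now N) both changed — the 3 commands mix motion and turning
from: x=3 y=1 heading=down
[1] after turn(left): x=3 y=1 heading=right
[2] after back(2): x=1 y=1 heading=right
[3] after turn(left): x=1 y=1 heading=up
uniquely the one of 216 3-step routes that fits.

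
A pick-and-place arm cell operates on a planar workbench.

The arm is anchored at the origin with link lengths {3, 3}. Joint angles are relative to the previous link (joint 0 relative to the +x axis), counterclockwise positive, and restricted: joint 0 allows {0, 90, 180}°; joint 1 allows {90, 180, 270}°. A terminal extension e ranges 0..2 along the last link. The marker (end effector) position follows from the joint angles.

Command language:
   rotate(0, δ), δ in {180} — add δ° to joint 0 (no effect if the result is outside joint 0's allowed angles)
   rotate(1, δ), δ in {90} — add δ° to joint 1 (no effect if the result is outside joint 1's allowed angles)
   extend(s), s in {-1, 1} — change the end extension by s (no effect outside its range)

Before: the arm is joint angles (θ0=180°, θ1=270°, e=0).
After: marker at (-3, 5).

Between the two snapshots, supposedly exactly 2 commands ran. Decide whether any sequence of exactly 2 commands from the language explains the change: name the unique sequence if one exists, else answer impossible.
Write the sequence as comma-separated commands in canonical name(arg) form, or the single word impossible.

t0: joint angles (θ0=180°, θ1=270°, e=0)
1. extend(1) → joint angles (θ0=180°, θ1=270°, e=1)
2. extend(1) → joint angles (θ0=180°, θ1=270°, e=2)
uniquely the one of 16 2-step routes that fits.

extend(1), extend(1)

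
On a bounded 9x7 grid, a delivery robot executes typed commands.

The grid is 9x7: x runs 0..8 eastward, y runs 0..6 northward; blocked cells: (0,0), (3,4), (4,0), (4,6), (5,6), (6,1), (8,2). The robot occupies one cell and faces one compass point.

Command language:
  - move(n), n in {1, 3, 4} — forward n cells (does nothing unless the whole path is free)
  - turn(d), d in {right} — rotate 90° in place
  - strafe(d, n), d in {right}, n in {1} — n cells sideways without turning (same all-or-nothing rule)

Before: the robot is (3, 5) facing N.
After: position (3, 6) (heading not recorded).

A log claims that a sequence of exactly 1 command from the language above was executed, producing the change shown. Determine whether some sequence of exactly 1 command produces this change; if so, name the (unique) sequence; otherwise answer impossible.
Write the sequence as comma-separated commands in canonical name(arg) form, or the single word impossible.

move(1)

initial: (3, 5) facing N
[1] after move(1): (3, 6) facing N
no other 1-command option fits: unique.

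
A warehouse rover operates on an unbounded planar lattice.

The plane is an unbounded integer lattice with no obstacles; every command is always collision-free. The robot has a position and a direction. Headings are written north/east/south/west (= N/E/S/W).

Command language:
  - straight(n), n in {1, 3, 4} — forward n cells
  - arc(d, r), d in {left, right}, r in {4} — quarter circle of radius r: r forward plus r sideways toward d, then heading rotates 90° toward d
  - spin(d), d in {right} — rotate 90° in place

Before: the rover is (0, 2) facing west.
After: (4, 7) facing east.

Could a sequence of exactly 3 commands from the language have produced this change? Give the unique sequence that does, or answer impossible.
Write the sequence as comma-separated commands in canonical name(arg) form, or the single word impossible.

key: cell and facing (now E) both changed — the 3 commands mix motion and turning
from: (0, 2) facing west
step 1 (spin(right)): (0, 2) facing north
step 2 (straight(1)): (0, 3) facing north
step 3 (arc(right, 4)): (4, 7) facing east
no rival 3-sequence matches.

spin(right), straight(1), arc(right, 4)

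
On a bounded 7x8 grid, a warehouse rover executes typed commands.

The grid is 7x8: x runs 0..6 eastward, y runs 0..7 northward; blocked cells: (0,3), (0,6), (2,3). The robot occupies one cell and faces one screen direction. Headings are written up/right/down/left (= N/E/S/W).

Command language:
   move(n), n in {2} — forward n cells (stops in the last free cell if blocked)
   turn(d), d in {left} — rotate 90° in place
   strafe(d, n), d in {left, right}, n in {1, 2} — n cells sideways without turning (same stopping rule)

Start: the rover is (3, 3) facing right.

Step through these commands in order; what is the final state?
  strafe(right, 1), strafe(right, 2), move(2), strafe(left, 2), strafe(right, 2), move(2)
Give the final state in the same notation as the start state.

(6, 0) facing right

initial: (3, 3) facing right
1. strafe(right, 1) → (3, 2) facing right
2. strafe(right, 2) → (3, 0) facing right
3. move(2) → (5, 0) facing right
4. strafe(left, 2) → (5, 2) facing right
5. strafe(right, 2) → (5, 0) facing right
6. move(2) → (6, 0) facing right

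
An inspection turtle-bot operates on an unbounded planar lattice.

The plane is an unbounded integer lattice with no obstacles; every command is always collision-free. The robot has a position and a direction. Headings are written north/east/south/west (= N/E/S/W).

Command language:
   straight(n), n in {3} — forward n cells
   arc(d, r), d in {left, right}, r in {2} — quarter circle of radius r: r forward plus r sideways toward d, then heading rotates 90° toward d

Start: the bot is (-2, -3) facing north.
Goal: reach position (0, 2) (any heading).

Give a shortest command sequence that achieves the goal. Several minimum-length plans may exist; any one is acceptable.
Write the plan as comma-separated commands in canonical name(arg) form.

straight(3), arc(right, 2)

begin: (-2, -3) facing north
1. straight(3) → (-2, 0) facing north
2. arc(right, 2) → (0, 2) facing east
nothing shorter than 2 reaches the goal.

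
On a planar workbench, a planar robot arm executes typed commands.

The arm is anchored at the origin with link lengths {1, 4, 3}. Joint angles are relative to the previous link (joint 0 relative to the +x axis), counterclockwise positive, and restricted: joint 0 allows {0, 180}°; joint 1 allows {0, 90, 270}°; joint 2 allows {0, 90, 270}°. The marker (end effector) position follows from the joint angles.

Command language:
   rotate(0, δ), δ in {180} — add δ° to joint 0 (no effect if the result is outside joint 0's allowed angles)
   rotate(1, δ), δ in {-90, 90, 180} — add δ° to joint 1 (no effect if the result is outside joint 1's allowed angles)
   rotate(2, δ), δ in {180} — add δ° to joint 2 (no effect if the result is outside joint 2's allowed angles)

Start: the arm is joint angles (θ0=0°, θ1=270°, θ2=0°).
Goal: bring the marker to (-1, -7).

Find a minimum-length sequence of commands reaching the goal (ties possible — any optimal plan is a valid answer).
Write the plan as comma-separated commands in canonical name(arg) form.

rotate(0, 180), rotate(1, 180)

from: joint angles (θ0=0°, θ1=270°, θ2=0°)
[1] after rotate(0, 180): joint angles (θ0=180°, θ1=270°, θ2=0°)
[2] after rotate(1, 180): joint angles (θ0=180°, θ1=90°, θ2=0°)
shorter routes all fall short; 2 is best.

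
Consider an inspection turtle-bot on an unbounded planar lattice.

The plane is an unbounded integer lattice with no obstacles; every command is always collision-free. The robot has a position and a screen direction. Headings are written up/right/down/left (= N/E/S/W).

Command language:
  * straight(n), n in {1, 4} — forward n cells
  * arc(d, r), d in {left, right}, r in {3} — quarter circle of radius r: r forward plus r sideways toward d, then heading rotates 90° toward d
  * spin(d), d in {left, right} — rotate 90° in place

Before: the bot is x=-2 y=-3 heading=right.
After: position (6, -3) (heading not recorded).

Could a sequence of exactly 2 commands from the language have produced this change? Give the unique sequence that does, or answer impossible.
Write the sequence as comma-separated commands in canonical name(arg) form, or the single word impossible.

begin: x=-2 y=-3 heading=right
t=1 straight(4) ⇒ x=2 y=-3 heading=right
t=2 straight(4) ⇒ x=6 y=-3 heading=right
all 36 alternatives checked — unique.

straight(4), straight(4)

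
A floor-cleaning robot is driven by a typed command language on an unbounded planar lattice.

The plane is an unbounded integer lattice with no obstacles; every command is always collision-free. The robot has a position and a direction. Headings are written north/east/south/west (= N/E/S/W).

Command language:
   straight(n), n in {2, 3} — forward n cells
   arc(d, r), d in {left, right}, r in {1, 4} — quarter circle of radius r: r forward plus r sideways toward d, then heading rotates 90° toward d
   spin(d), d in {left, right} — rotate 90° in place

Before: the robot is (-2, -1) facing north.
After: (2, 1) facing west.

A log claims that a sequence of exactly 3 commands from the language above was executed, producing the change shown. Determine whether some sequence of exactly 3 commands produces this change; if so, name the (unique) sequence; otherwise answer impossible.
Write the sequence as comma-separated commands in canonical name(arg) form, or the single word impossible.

arc(right, 4), arc(right, 1), arc(right, 1)

key: position moved to (2,1) AND the heading swung to W — translation plus rotation needed
initial: (-2, -1) facing north
[1] after arc(right, 4): (2, 3) facing east
[2] after arc(right, 1): (3, 2) facing south
[3] after arc(right, 1): (2, 1) facing west
no other 3-command option fits: unique.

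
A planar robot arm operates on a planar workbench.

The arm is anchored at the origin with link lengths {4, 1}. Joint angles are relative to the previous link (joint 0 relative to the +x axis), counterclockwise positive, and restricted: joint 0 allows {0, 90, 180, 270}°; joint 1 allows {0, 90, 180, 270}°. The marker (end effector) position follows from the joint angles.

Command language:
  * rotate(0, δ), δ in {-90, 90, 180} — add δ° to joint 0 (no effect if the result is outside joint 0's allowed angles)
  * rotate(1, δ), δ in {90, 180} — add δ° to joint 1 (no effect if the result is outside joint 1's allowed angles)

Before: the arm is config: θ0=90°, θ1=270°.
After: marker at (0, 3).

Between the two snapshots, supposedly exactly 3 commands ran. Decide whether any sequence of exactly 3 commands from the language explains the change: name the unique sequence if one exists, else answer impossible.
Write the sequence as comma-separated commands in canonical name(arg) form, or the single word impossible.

rotate(1, 90), rotate(1, 90), rotate(1, 90)

begin: config: θ0=90°, θ1=270°
t=1 rotate(1, 90) ⇒ config: θ0=90°, θ1=0°
t=2 rotate(1, 90) ⇒ config: θ0=90°, θ1=90°
t=3 rotate(1, 90) ⇒ config: θ0=90°, θ1=180°
all 125 alternatives checked — unique.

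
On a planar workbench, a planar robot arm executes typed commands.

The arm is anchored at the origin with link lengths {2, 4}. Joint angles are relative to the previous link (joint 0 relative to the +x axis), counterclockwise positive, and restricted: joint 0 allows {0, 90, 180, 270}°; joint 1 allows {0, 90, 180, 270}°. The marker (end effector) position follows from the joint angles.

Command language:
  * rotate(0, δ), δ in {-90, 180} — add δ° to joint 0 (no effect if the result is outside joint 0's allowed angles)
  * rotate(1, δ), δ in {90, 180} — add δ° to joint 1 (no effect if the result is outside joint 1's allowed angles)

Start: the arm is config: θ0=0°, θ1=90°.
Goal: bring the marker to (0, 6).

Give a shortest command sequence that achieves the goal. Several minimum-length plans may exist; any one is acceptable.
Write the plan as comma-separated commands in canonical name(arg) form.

t0: config: θ0=0°, θ1=90°
step 1 (rotate(0, -90)): config: θ0=270°, θ1=90°
step 2 (rotate(1, 180)): config: θ0=270°, θ1=270°
step 3 (rotate(1, 90)): config: θ0=270°, θ1=0°
step 4 (rotate(0, 180)): config: θ0=90°, θ1=0°
no 3-step plan works, so 4 is optimal.

rotate(0, -90), rotate(1, 180), rotate(1, 90), rotate(0, 180)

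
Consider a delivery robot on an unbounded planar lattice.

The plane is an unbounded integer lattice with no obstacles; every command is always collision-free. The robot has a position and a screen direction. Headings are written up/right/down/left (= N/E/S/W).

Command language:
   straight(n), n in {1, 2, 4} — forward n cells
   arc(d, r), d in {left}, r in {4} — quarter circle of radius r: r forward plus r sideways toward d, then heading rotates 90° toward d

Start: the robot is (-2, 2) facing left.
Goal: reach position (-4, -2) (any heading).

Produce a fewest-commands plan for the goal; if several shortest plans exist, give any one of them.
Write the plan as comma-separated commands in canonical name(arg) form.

from: (-2, 2) facing left
1. straight(4) → (-6, 2) facing left
2. straight(2) → (-8, 2) facing left
3. arc(left, 4) → (-12, -2) facing down
4. arc(left, 4) → (-8, -6) facing right
5. arc(left, 4) → (-4, -2) facing up
minimal: 5 command(s), checked below 5.

straight(4), straight(2), arc(left, 4), arc(left, 4), arc(left, 4)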